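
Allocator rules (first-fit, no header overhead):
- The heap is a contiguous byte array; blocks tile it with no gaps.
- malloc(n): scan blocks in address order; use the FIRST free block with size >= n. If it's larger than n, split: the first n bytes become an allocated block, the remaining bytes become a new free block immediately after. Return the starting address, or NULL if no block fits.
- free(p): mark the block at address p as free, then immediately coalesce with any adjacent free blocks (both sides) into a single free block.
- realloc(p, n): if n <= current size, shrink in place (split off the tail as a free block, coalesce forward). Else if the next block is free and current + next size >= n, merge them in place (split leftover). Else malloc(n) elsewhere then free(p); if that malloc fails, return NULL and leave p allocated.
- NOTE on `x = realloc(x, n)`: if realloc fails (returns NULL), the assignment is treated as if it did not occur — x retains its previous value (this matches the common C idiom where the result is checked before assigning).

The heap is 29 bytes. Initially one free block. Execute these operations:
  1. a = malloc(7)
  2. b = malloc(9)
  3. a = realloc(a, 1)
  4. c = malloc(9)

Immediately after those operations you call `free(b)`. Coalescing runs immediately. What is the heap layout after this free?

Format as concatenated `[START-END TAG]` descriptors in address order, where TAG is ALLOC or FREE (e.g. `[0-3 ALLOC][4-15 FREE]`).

Op 1: a = malloc(7) -> a = 0; heap: [0-6 ALLOC][7-28 FREE]
Op 2: b = malloc(9) -> b = 7; heap: [0-6 ALLOC][7-15 ALLOC][16-28 FREE]
Op 3: a = realloc(a, 1) -> a = 0; heap: [0-0 ALLOC][1-6 FREE][7-15 ALLOC][16-28 FREE]
Op 4: c = malloc(9) -> c = 16; heap: [0-0 ALLOC][1-6 FREE][7-15 ALLOC][16-24 ALLOC][25-28 FREE]
free(b): b = 7 -> block [7-15 ALLOC]; mark free, coalesce with adjacent free neighbors -> [0-0 ALLOC][1-15 FREE][16-24 ALLOC][25-28 FREE]

Answer: [0-0 ALLOC][1-15 FREE][16-24 ALLOC][25-28 FREE]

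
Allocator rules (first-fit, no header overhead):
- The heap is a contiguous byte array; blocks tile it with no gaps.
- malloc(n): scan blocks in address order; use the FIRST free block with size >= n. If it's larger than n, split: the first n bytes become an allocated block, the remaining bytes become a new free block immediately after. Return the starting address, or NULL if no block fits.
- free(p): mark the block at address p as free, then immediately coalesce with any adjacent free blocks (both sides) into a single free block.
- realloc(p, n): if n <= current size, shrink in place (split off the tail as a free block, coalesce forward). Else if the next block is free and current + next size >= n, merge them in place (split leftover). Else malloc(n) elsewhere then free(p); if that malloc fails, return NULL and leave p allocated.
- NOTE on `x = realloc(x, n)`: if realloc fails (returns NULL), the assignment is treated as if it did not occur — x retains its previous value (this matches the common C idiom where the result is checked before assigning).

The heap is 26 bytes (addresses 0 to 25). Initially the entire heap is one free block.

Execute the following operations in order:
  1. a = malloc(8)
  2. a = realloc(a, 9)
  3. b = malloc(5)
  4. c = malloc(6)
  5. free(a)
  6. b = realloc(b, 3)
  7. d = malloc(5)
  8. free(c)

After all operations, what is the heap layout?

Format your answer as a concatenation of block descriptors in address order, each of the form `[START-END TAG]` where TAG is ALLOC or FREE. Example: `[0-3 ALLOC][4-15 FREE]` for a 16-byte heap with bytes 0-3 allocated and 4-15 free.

Op 1: a = malloc(8) -> a = 0; heap: [0-7 ALLOC][8-25 FREE]
Op 2: a = realloc(a, 9) -> a = 0; heap: [0-8 ALLOC][9-25 FREE]
Op 3: b = malloc(5) -> b = 9; heap: [0-8 ALLOC][9-13 ALLOC][14-25 FREE]
Op 4: c = malloc(6) -> c = 14; heap: [0-8 ALLOC][9-13 ALLOC][14-19 ALLOC][20-25 FREE]
Op 5: free(a) -> (freed a); heap: [0-8 FREE][9-13 ALLOC][14-19 ALLOC][20-25 FREE]
Op 6: b = realloc(b, 3) -> b = 9; heap: [0-8 FREE][9-11 ALLOC][12-13 FREE][14-19 ALLOC][20-25 FREE]
Op 7: d = malloc(5) -> d = 0; heap: [0-4 ALLOC][5-8 FREE][9-11 ALLOC][12-13 FREE][14-19 ALLOC][20-25 FREE]
Op 8: free(c) -> (freed c); heap: [0-4 ALLOC][5-8 FREE][9-11 ALLOC][12-25 FREE]

Answer: [0-4 ALLOC][5-8 FREE][9-11 ALLOC][12-25 FREE]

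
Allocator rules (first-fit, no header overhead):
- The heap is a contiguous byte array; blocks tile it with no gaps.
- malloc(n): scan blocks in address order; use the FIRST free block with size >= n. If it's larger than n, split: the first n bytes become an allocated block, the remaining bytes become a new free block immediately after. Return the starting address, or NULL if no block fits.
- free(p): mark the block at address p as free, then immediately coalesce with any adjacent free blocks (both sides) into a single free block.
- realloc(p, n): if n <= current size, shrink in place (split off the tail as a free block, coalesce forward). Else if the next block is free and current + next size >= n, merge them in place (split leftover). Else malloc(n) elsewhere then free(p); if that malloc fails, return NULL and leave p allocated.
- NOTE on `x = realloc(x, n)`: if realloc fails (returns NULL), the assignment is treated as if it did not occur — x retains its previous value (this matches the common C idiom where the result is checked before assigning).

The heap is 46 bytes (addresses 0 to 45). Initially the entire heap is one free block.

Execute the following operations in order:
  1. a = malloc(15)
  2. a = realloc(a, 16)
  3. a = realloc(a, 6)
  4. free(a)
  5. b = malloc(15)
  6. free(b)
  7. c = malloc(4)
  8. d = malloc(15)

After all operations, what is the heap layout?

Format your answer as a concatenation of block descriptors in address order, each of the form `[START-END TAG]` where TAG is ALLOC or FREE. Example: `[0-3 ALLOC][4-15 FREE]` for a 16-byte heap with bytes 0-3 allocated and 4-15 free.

Op 1: a = malloc(15) -> a = 0; heap: [0-14 ALLOC][15-45 FREE]
Op 2: a = realloc(a, 16) -> a = 0; heap: [0-15 ALLOC][16-45 FREE]
Op 3: a = realloc(a, 6) -> a = 0; heap: [0-5 ALLOC][6-45 FREE]
Op 4: free(a) -> (freed a); heap: [0-45 FREE]
Op 5: b = malloc(15) -> b = 0; heap: [0-14 ALLOC][15-45 FREE]
Op 6: free(b) -> (freed b); heap: [0-45 FREE]
Op 7: c = malloc(4) -> c = 0; heap: [0-3 ALLOC][4-45 FREE]
Op 8: d = malloc(15) -> d = 4; heap: [0-3 ALLOC][4-18 ALLOC][19-45 FREE]

Answer: [0-3 ALLOC][4-18 ALLOC][19-45 FREE]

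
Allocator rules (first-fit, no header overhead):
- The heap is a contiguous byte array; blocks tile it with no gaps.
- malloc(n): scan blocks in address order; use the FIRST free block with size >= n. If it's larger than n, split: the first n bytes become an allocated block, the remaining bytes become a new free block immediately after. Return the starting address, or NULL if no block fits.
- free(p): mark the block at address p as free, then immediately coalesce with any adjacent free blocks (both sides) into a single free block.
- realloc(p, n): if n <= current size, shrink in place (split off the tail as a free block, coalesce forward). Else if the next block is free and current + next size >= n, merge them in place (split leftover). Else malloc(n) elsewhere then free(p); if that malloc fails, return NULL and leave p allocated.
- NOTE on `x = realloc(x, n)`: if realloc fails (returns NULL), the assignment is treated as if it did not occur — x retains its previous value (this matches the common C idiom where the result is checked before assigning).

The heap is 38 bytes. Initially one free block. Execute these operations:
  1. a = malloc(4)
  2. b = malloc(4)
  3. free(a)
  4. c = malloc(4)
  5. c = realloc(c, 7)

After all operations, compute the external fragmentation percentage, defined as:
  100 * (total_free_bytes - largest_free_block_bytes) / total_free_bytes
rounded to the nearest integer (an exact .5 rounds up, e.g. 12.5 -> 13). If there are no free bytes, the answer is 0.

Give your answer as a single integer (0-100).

Answer: 15

Derivation:
Op 1: a = malloc(4) -> a = 0; heap: [0-3 ALLOC][4-37 FREE]
Op 2: b = malloc(4) -> b = 4; heap: [0-3 ALLOC][4-7 ALLOC][8-37 FREE]
Op 3: free(a) -> (freed a); heap: [0-3 FREE][4-7 ALLOC][8-37 FREE]
Op 4: c = malloc(4) -> c = 0; heap: [0-3 ALLOC][4-7 ALLOC][8-37 FREE]
Op 5: c = realloc(c, 7) -> c = 8; heap: [0-3 FREE][4-7 ALLOC][8-14 ALLOC][15-37 FREE]
Free blocks: [4 23] total_free=27 largest=23 -> 100*(27-23)/27 = 400/27 ≈ 14.815 -> rounds to 15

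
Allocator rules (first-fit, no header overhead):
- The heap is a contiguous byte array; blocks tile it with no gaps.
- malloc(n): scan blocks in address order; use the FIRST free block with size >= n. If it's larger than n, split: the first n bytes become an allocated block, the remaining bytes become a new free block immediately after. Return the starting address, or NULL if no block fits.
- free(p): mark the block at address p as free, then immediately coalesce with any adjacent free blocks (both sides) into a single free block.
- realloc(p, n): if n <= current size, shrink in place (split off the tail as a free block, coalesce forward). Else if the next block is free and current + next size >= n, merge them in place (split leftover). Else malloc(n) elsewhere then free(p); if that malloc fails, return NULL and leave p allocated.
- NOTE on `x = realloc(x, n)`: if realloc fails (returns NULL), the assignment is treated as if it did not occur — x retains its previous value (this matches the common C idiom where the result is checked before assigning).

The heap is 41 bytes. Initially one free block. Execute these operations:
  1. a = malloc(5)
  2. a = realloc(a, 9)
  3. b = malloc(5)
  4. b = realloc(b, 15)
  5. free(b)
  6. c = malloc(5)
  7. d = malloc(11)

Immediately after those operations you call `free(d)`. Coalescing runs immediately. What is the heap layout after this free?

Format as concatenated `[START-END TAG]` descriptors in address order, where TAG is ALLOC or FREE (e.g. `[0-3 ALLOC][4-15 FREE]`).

Answer: [0-8 ALLOC][9-13 ALLOC][14-40 FREE]

Derivation:
Op 1: a = malloc(5) -> a = 0; heap: [0-4 ALLOC][5-40 FREE]
Op 2: a = realloc(a, 9) -> a = 0; heap: [0-8 ALLOC][9-40 FREE]
Op 3: b = malloc(5) -> b = 9; heap: [0-8 ALLOC][9-13 ALLOC][14-40 FREE]
Op 4: b = realloc(b, 15) -> b = 9; heap: [0-8 ALLOC][9-23 ALLOC][24-40 FREE]
Op 5: free(b) -> (freed b); heap: [0-8 ALLOC][9-40 FREE]
Op 6: c = malloc(5) -> c = 9; heap: [0-8 ALLOC][9-13 ALLOC][14-40 FREE]
Op 7: d = malloc(11) -> d = 14; heap: [0-8 ALLOC][9-13 ALLOC][14-24 ALLOC][25-40 FREE]
free(d): d = 14 -> block [14-24 ALLOC]; mark free, coalesce with adjacent free neighbors -> [0-8 ALLOC][9-13 ALLOC][14-40 FREE]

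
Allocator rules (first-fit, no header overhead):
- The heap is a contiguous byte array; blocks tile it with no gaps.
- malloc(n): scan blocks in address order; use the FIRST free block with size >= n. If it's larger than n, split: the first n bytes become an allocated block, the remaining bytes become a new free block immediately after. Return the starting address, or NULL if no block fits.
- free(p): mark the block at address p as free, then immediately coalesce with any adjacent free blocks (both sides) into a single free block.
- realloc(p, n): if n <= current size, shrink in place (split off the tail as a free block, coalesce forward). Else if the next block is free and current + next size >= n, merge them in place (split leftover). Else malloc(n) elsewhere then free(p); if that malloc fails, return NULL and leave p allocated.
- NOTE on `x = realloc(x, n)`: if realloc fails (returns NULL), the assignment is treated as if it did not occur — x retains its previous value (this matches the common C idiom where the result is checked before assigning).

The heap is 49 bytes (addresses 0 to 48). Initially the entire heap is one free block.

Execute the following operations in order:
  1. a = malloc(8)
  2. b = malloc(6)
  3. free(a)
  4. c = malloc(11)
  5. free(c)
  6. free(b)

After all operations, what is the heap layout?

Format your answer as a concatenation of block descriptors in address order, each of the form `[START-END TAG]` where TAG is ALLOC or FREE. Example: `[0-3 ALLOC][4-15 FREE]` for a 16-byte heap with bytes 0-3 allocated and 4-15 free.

Op 1: a = malloc(8) -> a = 0; heap: [0-7 ALLOC][8-48 FREE]
Op 2: b = malloc(6) -> b = 8; heap: [0-7 ALLOC][8-13 ALLOC][14-48 FREE]
Op 3: free(a) -> (freed a); heap: [0-7 FREE][8-13 ALLOC][14-48 FREE]
Op 4: c = malloc(11) -> c = 14; heap: [0-7 FREE][8-13 ALLOC][14-24 ALLOC][25-48 FREE]
Op 5: free(c) -> (freed c); heap: [0-7 FREE][8-13 ALLOC][14-48 FREE]
Op 6: free(b) -> (freed b); heap: [0-48 FREE]

Answer: [0-48 FREE]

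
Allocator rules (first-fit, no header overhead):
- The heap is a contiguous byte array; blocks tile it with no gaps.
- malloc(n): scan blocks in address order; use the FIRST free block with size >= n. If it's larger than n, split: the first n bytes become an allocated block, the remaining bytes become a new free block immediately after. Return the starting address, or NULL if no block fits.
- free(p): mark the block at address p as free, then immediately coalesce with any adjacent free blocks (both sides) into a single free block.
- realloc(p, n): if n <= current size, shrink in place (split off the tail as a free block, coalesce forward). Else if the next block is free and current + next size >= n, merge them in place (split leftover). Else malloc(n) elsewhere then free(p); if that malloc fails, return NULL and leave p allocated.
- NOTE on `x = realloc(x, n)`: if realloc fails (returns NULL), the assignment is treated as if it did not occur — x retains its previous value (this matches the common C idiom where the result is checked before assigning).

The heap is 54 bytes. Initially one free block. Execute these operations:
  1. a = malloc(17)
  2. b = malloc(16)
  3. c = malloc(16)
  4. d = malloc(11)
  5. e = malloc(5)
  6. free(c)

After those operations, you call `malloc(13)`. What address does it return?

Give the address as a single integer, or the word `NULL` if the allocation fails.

Op 1: a = malloc(17) -> a = 0; heap: [0-16 ALLOC][17-53 FREE]
Op 2: b = malloc(16) -> b = 17; heap: [0-16 ALLOC][17-32 ALLOC][33-53 FREE]
Op 3: c = malloc(16) -> c = 33; heap: [0-16 ALLOC][17-32 ALLOC][33-48 ALLOC][49-53 FREE]
Op 4: d = malloc(11) -> d = NULL; heap: [0-16 ALLOC][17-32 ALLOC][33-48 ALLOC][49-53 FREE]
Op 5: e = malloc(5) -> e = 49; heap: [0-16 ALLOC][17-32 ALLOC][33-48 ALLOC][49-53 ALLOC]
Op 6: free(c) -> (freed c); heap: [0-16 ALLOC][17-32 ALLOC][33-48 FREE][49-53 ALLOC]
malloc(13): first-fit scan over [0-16 ALLOC][17-32 ALLOC][33-48 FREE][49-53 ALLOC] -> 33

Answer: 33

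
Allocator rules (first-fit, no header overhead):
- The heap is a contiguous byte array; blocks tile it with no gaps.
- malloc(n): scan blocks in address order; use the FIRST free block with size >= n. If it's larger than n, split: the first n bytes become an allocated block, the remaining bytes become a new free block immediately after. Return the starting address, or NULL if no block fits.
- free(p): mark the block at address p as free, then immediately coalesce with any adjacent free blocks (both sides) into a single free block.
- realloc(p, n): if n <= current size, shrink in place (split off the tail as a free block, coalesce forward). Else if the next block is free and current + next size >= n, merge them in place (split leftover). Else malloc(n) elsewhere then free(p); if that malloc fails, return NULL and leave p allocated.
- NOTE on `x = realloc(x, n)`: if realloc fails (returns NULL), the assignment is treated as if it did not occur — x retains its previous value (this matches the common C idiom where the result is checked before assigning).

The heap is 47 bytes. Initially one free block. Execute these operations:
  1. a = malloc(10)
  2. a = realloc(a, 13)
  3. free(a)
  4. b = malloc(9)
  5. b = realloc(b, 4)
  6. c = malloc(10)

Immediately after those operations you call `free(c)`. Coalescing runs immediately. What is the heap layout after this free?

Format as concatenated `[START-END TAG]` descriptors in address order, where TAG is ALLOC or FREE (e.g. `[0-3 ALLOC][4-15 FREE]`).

Op 1: a = malloc(10) -> a = 0; heap: [0-9 ALLOC][10-46 FREE]
Op 2: a = realloc(a, 13) -> a = 0; heap: [0-12 ALLOC][13-46 FREE]
Op 3: free(a) -> (freed a); heap: [0-46 FREE]
Op 4: b = malloc(9) -> b = 0; heap: [0-8 ALLOC][9-46 FREE]
Op 5: b = realloc(b, 4) -> b = 0; heap: [0-3 ALLOC][4-46 FREE]
Op 6: c = malloc(10) -> c = 4; heap: [0-3 ALLOC][4-13 ALLOC][14-46 FREE]
free(c): c = 4 -> block [4-13 ALLOC]; mark free, coalesce with adjacent free neighbors -> [0-3 ALLOC][4-46 FREE]

Answer: [0-3 ALLOC][4-46 FREE]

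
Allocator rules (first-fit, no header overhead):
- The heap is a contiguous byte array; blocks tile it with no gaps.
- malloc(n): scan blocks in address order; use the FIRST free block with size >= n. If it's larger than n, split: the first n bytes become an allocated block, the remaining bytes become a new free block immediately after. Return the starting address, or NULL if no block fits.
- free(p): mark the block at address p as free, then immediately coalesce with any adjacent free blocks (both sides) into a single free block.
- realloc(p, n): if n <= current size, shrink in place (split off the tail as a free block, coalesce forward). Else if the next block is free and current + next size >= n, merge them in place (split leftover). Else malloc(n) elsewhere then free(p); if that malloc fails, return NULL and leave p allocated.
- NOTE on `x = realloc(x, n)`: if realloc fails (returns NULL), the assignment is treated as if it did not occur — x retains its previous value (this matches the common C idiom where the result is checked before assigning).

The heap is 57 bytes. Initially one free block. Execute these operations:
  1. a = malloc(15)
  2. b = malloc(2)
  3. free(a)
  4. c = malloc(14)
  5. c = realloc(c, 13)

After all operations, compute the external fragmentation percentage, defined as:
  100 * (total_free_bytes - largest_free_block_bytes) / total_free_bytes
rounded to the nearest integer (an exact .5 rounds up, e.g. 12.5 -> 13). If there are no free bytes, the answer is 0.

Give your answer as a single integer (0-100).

Answer: 5

Derivation:
Op 1: a = malloc(15) -> a = 0; heap: [0-14 ALLOC][15-56 FREE]
Op 2: b = malloc(2) -> b = 15; heap: [0-14 ALLOC][15-16 ALLOC][17-56 FREE]
Op 3: free(a) -> (freed a); heap: [0-14 FREE][15-16 ALLOC][17-56 FREE]
Op 4: c = malloc(14) -> c = 0; heap: [0-13 ALLOC][14-14 FREE][15-16 ALLOC][17-56 FREE]
Op 5: c = realloc(c, 13) -> c = 0; heap: [0-12 ALLOC][13-14 FREE][15-16 ALLOC][17-56 FREE]
Free blocks: [2 40] total_free=42 largest=40 -> 100*(42-40)/42 = 200/42 ≈ 4.762 -> rounds to 5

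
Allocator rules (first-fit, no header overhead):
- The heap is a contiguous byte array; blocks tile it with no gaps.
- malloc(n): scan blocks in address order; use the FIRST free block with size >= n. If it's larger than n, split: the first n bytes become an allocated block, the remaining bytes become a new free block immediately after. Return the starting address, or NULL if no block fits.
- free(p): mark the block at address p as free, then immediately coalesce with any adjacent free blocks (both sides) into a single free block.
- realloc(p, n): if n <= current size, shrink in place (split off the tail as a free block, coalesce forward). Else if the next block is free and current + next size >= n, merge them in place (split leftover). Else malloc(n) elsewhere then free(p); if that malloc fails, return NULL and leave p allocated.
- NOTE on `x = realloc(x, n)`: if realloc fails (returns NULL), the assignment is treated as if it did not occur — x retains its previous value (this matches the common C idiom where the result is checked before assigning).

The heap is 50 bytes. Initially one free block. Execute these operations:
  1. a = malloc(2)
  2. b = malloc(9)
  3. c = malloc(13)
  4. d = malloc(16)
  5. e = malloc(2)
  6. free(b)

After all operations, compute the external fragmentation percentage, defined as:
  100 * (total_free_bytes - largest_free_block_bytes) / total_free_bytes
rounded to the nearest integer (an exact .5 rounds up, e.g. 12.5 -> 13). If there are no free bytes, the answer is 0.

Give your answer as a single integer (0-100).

Op 1: a = malloc(2) -> a = 0; heap: [0-1 ALLOC][2-49 FREE]
Op 2: b = malloc(9) -> b = 2; heap: [0-1 ALLOC][2-10 ALLOC][11-49 FREE]
Op 3: c = malloc(13) -> c = 11; heap: [0-1 ALLOC][2-10 ALLOC][11-23 ALLOC][24-49 FREE]
Op 4: d = malloc(16) -> d = 24; heap: [0-1 ALLOC][2-10 ALLOC][11-23 ALLOC][24-39 ALLOC][40-49 FREE]
Op 5: e = malloc(2) -> e = 40; heap: [0-1 ALLOC][2-10 ALLOC][11-23 ALLOC][24-39 ALLOC][40-41 ALLOC][42-49 FREE]
Op 6: free(b) -> (freed b); heap: [0-1 ALLOC][2-10 FREE][11-23 ALLOC][24-39 ALLOC][40-41 ALLOC][42-49 FREE]
Free blocks: [9 8] total_free=17 largest=9 -> 100*(17-9)/17 = 800/17 ≈ 47.059 -> rounds to 47

Answer: 47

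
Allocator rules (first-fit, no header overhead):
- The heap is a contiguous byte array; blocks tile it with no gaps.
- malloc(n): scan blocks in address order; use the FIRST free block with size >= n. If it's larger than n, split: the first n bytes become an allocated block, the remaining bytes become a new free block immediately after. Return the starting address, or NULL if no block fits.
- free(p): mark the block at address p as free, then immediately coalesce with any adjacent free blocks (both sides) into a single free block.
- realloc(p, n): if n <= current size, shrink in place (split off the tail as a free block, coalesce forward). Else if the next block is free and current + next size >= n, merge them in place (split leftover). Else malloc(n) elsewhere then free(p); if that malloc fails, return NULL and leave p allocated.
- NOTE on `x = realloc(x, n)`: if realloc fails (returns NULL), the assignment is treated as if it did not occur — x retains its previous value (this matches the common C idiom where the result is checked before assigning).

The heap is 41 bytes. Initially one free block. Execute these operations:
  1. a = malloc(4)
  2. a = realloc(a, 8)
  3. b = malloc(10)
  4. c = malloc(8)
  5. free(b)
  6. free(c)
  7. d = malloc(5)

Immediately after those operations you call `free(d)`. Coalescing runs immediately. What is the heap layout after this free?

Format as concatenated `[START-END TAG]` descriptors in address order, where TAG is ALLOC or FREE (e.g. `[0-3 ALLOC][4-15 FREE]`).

Answer: [0-7 ALLOC][8-40 FREE]

Derivation:
Op 1: a = malloc(4) -> a = 0; heap: [0-3 ALLOC][4-40 FREE]
Op 2: a = realloc(a, 8) -> a = 0; heap: [0-7 ALLOC][8-40 FREE]
Op 3: b = malloc(10) -> b = 8; heap: [0-7 ALLOC][8-17 ALLOC][18-40 FREE]
Op 4: c = malloc(8) -> c = 18; heap: [0-7 ALLOC][8-17 ALLOC][18-25 ALLOC][26-40 FREE]
Op 5: free(b) -> (freed b); heap: [0-7 ALLOC][8-17 FREE][18-25 ALLOC][26-40 FREE]
Op 6: free(c) -> (freed c); heap: [0-7 ALLOC][8-40 FREE]
Op 7: d = malloc(5) -> d = 8; heap: [0-7 ALLOC][8-12 ALLOC][13-40 FREE]
free(d): d = 8 -> block [8-12 ALLOC]; mark free, coalesce with adjacent free neighbors -> [0-7 ALLOC][8-40 FREE]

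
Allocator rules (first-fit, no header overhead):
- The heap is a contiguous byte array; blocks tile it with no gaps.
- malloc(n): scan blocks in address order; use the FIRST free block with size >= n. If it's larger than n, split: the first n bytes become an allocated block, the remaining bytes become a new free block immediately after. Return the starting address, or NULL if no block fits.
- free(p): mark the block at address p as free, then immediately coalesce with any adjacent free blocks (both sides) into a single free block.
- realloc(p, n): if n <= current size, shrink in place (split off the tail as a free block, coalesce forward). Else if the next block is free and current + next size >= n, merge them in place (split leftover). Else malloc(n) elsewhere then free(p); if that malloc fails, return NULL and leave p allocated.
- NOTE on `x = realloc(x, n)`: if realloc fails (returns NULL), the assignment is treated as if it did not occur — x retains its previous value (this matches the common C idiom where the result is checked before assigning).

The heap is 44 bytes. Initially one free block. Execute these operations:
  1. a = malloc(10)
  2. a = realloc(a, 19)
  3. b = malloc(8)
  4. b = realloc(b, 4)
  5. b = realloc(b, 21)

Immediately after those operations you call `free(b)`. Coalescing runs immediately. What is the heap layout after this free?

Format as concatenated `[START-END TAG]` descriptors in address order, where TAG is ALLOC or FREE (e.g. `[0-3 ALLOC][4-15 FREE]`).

Op 1: a = malloc(10) -> a = 0; heap: [0-9 ALLOC][10-43 FREE]
Op 2: a = realloc(a, 19) -> a = 0; heap: [0-18 ALLOC][19-43 FREE]
Op 3: b = malloc(8) -> b = 19; heap: [0-18 ALLOC][19-26 ALLOC][27-43 FREE]
Op 4: b = realloc(b, 4) -> b = 19; heap: [0-18 ALLOC][19-22 ALLOC][23-43 FREE]
Op 5: b = realloc(b, 21) -> b = 19; heap: [0-18 ALLOC][19-39 ALLOC][40-43 FREE]
free(b): b = 19 -> block [19-39 ALLOC]; mark free, coalesce with adjacent free neighbors -> [0-18 ALLOC][19-43 FREE]

Answer: [0-18 ALLOC][19-43 FREE]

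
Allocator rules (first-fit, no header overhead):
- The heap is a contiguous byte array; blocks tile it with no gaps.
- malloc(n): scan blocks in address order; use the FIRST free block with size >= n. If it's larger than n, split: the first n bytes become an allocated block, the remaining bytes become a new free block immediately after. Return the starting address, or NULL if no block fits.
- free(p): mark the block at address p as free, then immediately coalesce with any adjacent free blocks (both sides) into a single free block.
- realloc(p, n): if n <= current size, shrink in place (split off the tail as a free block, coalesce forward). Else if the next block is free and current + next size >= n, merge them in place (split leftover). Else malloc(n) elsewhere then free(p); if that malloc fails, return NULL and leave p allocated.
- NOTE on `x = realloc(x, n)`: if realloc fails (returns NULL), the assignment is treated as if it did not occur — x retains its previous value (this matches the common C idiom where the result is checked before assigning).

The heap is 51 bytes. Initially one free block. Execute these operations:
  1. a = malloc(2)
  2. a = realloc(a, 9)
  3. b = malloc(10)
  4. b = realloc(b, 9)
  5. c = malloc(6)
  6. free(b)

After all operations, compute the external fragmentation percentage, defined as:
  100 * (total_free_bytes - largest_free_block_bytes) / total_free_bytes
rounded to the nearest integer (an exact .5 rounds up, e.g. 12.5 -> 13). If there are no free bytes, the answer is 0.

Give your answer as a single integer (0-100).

Op 1: a = malloc(2) -> a = 0; heap: [0-1 ALLOC][2-50 FREE]
Op 2: a = realloc(a, 9) -> a = 0; heap: [0-8 ALLOC][9-50 FREE]
Op 3: b = malloc(10) -> b = 9; heap: [0-8 ALLOC][9-18 ALLOC][19-50 FREE]
Op 4: b = realloc(b, 9) -> b = 9; heap: [0-8 ALLOC][9-17 ALLOC][18-50 FREE]
Op 5: c = malloc(6) -> c = 18; heap: [0-8 ALLOC][9-17 ALLOC][18-23 ALLOC][24-50 FREE]
Op 6: free(b) -> (freed b); heap: [0-8 ALLOC][9-17 FREE][18-23 ALLOC][24-50 FREE]
Free blocks: [9 27] total_free=36 largest=27 -> 100*(36-27)/36 = 900/36 = 25

Answer: 25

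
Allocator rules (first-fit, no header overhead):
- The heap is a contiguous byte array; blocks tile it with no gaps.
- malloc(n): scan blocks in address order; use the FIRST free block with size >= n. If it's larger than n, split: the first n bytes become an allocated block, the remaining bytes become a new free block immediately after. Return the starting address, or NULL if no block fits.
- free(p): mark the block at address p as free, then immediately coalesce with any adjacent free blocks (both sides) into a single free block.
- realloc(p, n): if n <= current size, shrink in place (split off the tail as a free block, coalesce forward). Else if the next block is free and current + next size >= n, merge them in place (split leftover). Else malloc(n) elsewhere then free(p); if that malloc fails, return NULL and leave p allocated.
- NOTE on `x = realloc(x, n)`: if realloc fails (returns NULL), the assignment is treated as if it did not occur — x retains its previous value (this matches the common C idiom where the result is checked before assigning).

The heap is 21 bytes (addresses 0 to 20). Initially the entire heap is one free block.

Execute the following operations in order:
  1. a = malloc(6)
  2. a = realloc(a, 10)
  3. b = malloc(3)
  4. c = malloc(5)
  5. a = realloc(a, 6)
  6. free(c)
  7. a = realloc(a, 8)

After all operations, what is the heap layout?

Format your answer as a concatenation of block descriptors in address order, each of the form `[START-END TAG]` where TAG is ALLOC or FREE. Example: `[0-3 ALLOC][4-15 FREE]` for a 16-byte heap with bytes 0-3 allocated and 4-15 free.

Op 1: a = malloc(6) -> a = 0; heap: [0-5 ALLOC][6-20 FREE]
Op 2: a = realloc(a, 10) -> a = 0; heap: [0-9 ALLOC][10-20 FREE]
Op 3: b = malloc(3) -> b = 10; heap: [0-9 ALLOC][10-12 ALLOC][13-20 FREE]
Op 4: c = malloc(5) -> c = 13; heap: [0-9 ALLOC][10-12 ALLOC][13-17 ALLOC][18-20 FREE]
Op 5: a = realloc(a, 6) -> a = 0; heap: [0-5 ALLOC][6-9 FREE][10-12 ALLOC][13-17 ALLOC][18-20 FREE]
Op 6: free(c) -> (freed c); heap: [0-5 ALLOC][6-9 FREE][10-12 ALLOC][13-20 FREE]
Op 7: a = realloc(a, 8) -> a = 0; heap: [0-7 ALLOC][8-9 FREE][10-12 ALLOC][13-20 FREE]

Answer: [0-7 ALLOC][8-9 FREE][10-12 ALLOC][13-20 FREE]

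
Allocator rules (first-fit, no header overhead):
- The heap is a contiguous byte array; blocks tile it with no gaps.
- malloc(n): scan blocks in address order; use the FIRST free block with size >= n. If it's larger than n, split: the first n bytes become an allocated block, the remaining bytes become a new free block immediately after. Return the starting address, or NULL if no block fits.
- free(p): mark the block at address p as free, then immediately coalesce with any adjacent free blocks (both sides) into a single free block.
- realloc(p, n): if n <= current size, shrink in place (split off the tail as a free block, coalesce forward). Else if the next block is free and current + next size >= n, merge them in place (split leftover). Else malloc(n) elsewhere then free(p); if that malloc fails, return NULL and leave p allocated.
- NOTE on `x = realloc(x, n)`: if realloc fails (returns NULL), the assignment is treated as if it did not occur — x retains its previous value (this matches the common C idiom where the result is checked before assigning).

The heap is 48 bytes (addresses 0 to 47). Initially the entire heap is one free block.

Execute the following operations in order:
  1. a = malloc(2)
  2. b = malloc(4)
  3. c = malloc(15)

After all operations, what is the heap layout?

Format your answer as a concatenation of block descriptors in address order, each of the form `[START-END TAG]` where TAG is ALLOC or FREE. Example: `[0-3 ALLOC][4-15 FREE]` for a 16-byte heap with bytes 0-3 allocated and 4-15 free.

Op 1: a = malloc(2) -> a = 0; heap: [0-1 ALLOC][2-47 FREE]
Op 2: b = malloc(4) -> b = 2; heap: [0-1 ALLOC][2-5 ALLOC][6-47 FREE]
Op 3: c = malloc(15) -> c = 6; heap: [0-1 ALLOC][2-5 ALLOC][6-20 ALLOC][21-47 FREE]

Answer: [0-1 ALLOC][2-5 ALLOC][6-20 ALLOC][21-47 FREE]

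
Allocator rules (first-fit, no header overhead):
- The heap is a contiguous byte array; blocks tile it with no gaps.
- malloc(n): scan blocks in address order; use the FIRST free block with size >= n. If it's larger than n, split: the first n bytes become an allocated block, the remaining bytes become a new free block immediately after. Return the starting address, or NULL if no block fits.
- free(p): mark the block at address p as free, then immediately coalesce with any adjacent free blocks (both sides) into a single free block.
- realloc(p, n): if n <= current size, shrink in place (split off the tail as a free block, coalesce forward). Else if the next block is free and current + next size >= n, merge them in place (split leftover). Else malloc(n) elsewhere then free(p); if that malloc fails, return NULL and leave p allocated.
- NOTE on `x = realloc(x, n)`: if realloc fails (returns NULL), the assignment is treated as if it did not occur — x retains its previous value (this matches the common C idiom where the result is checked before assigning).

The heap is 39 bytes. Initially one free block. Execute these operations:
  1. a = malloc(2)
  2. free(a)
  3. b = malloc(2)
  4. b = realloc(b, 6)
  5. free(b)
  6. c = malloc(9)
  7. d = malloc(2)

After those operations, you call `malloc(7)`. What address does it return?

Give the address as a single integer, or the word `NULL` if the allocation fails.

Answer: 11

Derivation:
Op 1: a = malloc(2) -> a = 0; heap: [0-1 ALLOC][2-38 FREE]
Op 2: free(a) -> (freed a); heap: [0-38 FREE]
Op 3: b = malloc(2) -> b = 0; heap: [0-1 ALLOC][2-38 FREE]
Op 4: b = realloc(b, 6) -> b = 0; heap: [0-5 ALLOC][6-38 FREE]
Op 5: free(b) -> (freed b); heap: [0-38 FREE]
Op 6: c = malloc(9) -> c = 0; heap: [0-8 ALLOC][9-38 FREE]
Op 7: d = malloc(2) -> d = 9; heap: [0-8 ALLOC][9-10 ALLOC][11-38 FREE]
malloc(7): first-fit scan over [0-8 ALLOC][9-10 ALLOC][11-38 FREE] -> 11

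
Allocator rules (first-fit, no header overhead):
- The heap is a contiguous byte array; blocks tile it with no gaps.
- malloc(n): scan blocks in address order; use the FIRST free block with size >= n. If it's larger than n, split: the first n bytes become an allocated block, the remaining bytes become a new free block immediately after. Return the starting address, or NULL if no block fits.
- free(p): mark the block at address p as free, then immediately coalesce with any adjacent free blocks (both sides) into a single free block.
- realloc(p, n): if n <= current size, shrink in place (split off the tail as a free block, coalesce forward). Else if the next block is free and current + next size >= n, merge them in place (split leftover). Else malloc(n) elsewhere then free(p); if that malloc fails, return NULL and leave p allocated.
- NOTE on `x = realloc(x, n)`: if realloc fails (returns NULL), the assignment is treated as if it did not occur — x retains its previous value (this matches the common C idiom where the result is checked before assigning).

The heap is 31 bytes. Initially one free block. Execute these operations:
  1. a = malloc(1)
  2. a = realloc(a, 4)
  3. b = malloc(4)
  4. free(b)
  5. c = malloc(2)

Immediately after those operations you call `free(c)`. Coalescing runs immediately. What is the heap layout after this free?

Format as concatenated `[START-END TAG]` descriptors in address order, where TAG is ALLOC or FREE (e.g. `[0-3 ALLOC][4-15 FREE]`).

Op 1: a = malloc(1) -> a = 0; heap: [0-0 ALLOC][1-30 FREE]
Op 2: a = realloc(a, 4) -> a = 0; heap: [0-3 ALLOC][4-30 FREE]
Op 3: b = malloc(4) -> b = 4; heap: [0-3 ALLOC][4-7 ALLOC][8-30 FREE]
Op 4: free(b) -> (freed b); heap: [0-3 ALLOC][4-30 FREE]
Op 5: c = malloc(2) -> c = 4; heap: [0-3 ALLOC][4-5 ALLOC][6-30 FREE]
free(c): c = 4 -> block [4-5 ALLOC]; mark free, coalesce with adjacent free neighbors -> [0-3 ALLOC][4-30 FREE]

Answer: [0-3 ALLOC][4-30 FREE]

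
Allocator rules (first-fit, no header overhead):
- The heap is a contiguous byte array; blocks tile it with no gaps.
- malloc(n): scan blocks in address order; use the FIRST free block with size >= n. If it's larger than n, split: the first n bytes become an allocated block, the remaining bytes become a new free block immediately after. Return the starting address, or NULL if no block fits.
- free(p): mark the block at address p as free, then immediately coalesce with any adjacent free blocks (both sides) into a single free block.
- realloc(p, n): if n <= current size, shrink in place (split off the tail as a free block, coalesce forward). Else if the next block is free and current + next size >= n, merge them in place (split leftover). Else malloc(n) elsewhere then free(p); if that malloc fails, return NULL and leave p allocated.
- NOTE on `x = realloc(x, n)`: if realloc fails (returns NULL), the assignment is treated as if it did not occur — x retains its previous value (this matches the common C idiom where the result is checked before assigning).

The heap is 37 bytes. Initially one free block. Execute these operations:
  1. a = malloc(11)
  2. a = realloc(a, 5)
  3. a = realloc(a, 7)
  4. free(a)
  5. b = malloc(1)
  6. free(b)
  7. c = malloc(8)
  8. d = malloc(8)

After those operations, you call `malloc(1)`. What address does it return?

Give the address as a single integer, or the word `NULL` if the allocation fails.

Op 1: a = malloc(11) -> a = 0; heap: [0-10 ALLOC][11-36 FREE]
Op 2: a = realloc(a, 5) -> a = 0; heap: [0-4 ALLOC][5-36 FREE]
Op 3: a = realloc(a, 7) -> a = 0; heap: [0-6 ALLOC][7-36 FREE]
Op 4: free(a) -> (freed a); heap: [0-36 FREE]
Op 5: b = malloc(1) -> b = 0; heap: [0-0 ALLOC][1-36 FREE]
Op 6: free(b) -> (freed b); heap: [0-36 FREE]
Op 7: c = malloc(8) -> c = 0; heap: [0-7 ALLOC][8-36 FREE]
Op 8: d = malloc(8) -> d = 8; heap: [0-7 ALLOC][8-15 ALLOC][16-36 FREE]
malloc(1): first-fit scan over [0-7 ALLOC][8-15 ALLOC][16-36 FREE] -> 16

Answer: 16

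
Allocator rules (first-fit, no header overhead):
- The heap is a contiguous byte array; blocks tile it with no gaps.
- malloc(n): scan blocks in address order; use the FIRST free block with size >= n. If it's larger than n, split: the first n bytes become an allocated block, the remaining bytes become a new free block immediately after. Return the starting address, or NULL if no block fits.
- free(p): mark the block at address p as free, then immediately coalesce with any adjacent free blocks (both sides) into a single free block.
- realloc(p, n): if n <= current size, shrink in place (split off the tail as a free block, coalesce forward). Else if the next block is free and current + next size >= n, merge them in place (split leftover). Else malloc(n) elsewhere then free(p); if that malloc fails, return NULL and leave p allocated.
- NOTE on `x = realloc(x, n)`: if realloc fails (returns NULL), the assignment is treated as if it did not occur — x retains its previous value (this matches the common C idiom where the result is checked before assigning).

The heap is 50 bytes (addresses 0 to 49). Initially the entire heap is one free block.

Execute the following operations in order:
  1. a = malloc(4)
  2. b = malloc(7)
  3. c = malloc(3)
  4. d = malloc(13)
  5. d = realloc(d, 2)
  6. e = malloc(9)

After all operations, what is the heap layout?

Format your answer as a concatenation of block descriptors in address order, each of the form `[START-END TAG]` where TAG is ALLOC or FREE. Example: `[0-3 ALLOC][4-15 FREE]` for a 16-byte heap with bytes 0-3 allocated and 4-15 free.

Answer: [0-3 ALLOC][4-10 ALLOC][11-13 ALLOC][14-15 ALLOC][16-24 ALLOC][25-49 FREE]

Derivation:
Op 1: a = malloc(4) -> a = 0; heap: [0-3 ALLOC][4-49 FREE]
Op 2: b = malloc(7) -> b = 4; heap: [0-3 ALLOC][4-10 ALLOC][11-49 FREE]
Op 3: c = malloc(3) -> c = 11; heap: [0-3 ALLOC][4-10 ALLOC][11-13 ALLOC][14-49 FREE]
Op 4: d = malloc(13) -> d = 14; heap: [0-3 ALLOC][4-10 ALLOC][11-13 ALLOC][14-26 ALLOC][27-49 FREE]
Op 5: d = realloc(d, 2) -> d = 14; heap: [0-3 ALLOC][4-10 ALLOC][11-13 ALLOC][14-15 ALLOC][16-49 FREE]
Op 6: e = malloc(9) -> e = 16; heap: [0-3 ALLOC][4-10 ALLOC][11-13 ALLOC][14-15 ALLOC][16-24 ALLOC][25-49 FREE]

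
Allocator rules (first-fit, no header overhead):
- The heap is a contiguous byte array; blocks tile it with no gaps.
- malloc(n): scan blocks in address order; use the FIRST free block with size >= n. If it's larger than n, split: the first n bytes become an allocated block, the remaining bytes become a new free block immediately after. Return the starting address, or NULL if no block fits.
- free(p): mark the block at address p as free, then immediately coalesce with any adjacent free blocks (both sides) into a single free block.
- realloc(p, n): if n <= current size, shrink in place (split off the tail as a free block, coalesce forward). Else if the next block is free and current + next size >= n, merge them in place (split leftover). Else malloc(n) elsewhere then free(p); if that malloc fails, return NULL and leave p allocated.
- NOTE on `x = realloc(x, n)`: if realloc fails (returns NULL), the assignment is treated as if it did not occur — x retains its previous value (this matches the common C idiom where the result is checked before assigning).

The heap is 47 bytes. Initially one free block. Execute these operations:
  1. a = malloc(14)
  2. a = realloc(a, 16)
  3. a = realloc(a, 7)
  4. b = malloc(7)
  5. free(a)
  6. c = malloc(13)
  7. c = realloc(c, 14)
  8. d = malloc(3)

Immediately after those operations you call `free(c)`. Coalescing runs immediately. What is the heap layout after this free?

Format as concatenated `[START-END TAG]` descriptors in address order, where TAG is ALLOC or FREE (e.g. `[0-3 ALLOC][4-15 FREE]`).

Op 1: a = malloc(14) -> a = 0; heap: [0-13 ALLOC][14-46 FREE]
Op 2: a = realloc(a, 16) -> a = 0; heap: [0-15 ALLOC][16-46 FREE]
Op 3: a = realloc(a, 7) -> a = 0; heap: [0-6 ALLOC][7-46 FREE]
Op 4: b = malloc(7) -> b = 7; heap: [0-6 ALLOC][7-13 ALLOC][14-46 FREE]
Op 5: free(a) -> (freed a); heap: [0-6 FREE][7-13 ALLOC][14-46 FREE]
Op 6: c = malloc(13) -> c = 14; heap: [0-6 FREE][7-13 ALLOC][14-26 ALLOC][27-46 FREE]
Op 7: c = realloc(c, 14) -> c = 14; heap: [0-6 FREE][7-13 ALLOC][14-27 ALLOC][28-46 FREE]
Op 8: d = malloc(3) -> d = 0; heap: [0-2 ALLOC][3-6 FREE][7-13 ALLOC][14-27 ALLOC][28-46 FREE]
free(c): c = 14 -> block [14-27 ALLOC]; mark free, coalesce with adjacent free neighbors -> [0-2 ALLOC][3-6 FREE][7-13 ALLOC][14-46 FREE]

Answer: [0-2 ALLOC][3-6 FREE][7-13 ALLOC][14-46 FREE]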